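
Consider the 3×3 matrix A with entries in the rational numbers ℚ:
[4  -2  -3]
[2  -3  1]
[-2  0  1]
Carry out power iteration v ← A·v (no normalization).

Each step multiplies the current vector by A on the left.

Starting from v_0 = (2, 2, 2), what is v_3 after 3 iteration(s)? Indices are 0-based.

v_0 = (2, 2, 2).
v_1 = A·v_0 = (-2, 0, -2).
v_2 = A·v_1 = (-2, -6, 2).
v_3 = A·v_2 = (-2, 16, 6).

v_3 = (-2, 16, 6)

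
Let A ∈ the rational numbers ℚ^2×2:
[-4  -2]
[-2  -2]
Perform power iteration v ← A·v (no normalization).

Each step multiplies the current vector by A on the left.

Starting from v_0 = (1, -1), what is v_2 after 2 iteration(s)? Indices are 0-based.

v_2 = (8, 4)

v_0 = (1, -1).
v_1 = A·v_0 = (-2, 0).
v_2 = A·v_1 = (8, 4).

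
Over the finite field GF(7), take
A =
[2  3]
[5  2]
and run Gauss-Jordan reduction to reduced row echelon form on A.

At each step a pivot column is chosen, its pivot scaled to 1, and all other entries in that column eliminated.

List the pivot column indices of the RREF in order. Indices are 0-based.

step 1: normalize row 0 (÷2) = (1, 5)
  row 1: subtract 5×row0 = (0, 5)
step 2: normalize row 1 (÷5) = (0, 1)
  row 0: subtract 5×row1 = (1, 0)

pivot columns: 0, 1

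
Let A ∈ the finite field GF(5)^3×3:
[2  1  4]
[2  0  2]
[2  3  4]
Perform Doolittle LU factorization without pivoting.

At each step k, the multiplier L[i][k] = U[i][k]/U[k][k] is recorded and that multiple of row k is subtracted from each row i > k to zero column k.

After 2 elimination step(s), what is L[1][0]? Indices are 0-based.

[col 0] pivot 2
  R1 -= 1*R0 → (0, 4, 3)  (L[1][0] := 1)
  R2 -= 1*R0 → (0, 2, 0)  (L[2][0] := 1)
[col 1] pivot 4
  R2 -= 3*R1 → (0, 0, 1)  (L[2][1] := 3)

L[1][0] = 1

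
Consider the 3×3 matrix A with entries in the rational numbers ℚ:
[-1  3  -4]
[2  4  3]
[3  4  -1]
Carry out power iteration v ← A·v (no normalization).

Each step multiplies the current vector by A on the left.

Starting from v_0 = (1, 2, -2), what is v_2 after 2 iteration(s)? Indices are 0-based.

v_0 = (1, 2, -2).
v_1 = A·v_0 = (13, 4, 13).
v_2 = A·v_1 = (-53, 81, 42).

v_2 = (-53, 81, 42)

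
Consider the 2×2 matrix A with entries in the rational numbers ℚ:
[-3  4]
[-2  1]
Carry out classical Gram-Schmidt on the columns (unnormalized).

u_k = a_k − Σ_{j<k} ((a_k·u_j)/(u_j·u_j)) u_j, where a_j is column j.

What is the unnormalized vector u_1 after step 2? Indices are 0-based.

u_1 = (10/13, -15/13)

Step 1: u_0 = a_0 = (-3, -2).
Step 2: u_1 = a_1 − (-14/13)·u_0 = (10/13, -15/13).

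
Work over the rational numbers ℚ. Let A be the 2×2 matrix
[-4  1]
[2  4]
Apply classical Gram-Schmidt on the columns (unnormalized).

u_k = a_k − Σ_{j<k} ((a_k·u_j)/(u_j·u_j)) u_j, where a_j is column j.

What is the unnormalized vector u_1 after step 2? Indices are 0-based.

Step 1: u_0 = a_0 = (-4, 2).
Step 2: u_1 = a_1 − (1/5)·u_0 = (9/5, 18/5).

u_1 = (9/5, 18/5)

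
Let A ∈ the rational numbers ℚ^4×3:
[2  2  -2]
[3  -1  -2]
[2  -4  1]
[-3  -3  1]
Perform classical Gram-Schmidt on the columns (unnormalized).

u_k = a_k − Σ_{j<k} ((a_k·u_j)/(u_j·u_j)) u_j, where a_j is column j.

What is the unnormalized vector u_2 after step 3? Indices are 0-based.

u_2 = (-63/97, -207/194, 69/97, -199/194)

Step 1: u_0 = a_0 = (2, 3, 2, -3).
Step 2: u_1 = a_1 − (1/13)·u_0 = (24/13, -16/13, -54/13, -36/13).
Step 3: u_2 = a_2 − (-11/26)·u_0 − (-53/194)·u_1 = (-63/97, -207/194, 69/97, -199/194).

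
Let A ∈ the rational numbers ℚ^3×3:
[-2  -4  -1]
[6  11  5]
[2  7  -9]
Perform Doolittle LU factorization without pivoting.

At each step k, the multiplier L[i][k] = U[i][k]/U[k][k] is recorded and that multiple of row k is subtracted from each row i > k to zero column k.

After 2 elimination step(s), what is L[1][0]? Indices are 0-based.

L[1][0] = -3

[col 0] pivot -2
  R1 -= -3*R0 → (0, -1, 2)  (L[1][0] := -3)
  R2 -= -1*R0 → (0, 3, -10)  (L[2][0] := -1)
[col 1] pivot -1
  R2 -= -3*R1 → (0, 0, -4)  (L[2][1] := -3)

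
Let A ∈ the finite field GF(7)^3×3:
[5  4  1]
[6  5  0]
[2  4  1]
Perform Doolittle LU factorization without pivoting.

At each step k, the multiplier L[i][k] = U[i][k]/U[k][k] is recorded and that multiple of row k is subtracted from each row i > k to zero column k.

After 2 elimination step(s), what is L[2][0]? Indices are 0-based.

k=0: U[0][0]=5
  eliminate (1,0): mult=4, new row 1: (0, 3, 3); set L[1][0]=4
  eliminate (2,0): mult=6, new row 2: (0, 1, 2); set L[2][0]=6
k=1: U[1][1]=3
  eliminate (2,1): mult=5, new row 2: (0, 0, 1); set L[2][1]=5

L[2][0] = 6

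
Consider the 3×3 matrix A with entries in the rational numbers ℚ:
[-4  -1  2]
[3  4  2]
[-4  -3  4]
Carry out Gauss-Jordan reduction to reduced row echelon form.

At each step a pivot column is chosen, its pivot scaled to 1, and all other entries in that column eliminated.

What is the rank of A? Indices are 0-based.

rank = 3

[1] R0 /= -4  ⇒  (1, 1/4, -1/2)
     R1 -= 3·R0  ⇒  (0, 13/4, 7/2)
     R2 -= -4·R0  ⇒  (0, -2, 2)
[2] R1 /= 13/4  ⇒  (0, 1, 14/13)
     R0 -= 1/4·R1  ⇒  (1, 0, -10/13)
     R2 -= -2·R1  ⇒  (0, 0, 54/13)
[3] R2 /= 54/13  ⇒  (0, 0, 1)
     R0 -= -10/13·R2  ⇒  (1, 0, 0)
     R1 -= 14/13·R2  ⇒  (0, 1, 0)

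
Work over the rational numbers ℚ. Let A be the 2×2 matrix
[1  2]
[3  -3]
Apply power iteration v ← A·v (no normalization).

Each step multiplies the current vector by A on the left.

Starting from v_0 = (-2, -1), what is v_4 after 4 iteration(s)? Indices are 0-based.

v_0 = (-2, -1).
v_1 = A·v_0 = (-4, -3).
v_2 = A·v_1 = (-10, -3).
v_3 = A·v_2 = (-16, -21).
v_4 = A·v_3 = (-58, 15).

v_4 = (-58, 15)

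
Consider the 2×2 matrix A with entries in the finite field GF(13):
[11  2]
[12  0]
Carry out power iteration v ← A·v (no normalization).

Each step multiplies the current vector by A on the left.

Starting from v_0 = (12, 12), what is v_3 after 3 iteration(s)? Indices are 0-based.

v_3 = (9, 11)

v_0 = (12, 12).
v_1 = A·v_0 = (0, 1).
v_2 = A·v_1 = (2, 0).
v_3 = A·v_2 = (9, 11).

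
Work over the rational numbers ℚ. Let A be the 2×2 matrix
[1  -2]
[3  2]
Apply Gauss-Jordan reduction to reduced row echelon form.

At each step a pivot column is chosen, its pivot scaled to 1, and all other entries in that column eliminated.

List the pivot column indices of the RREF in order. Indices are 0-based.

pivot columns: 0, 1

[1] R0 /= 1  ⇒  (1, -2)
     R1 -= 3·R0  ⇒  (0, 8)
[2] R1 /= 8  ⇒  (0, 1)
     R0 -= -2·R1  ⇒  (1, 0)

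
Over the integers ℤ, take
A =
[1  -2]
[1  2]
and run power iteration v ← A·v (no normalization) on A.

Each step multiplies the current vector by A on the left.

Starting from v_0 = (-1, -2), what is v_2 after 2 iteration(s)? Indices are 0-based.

v_2 = (13, -7)

v_0 = (-1, -2).
v_1 = A·v_0 = (3, -5).
v_2 = A·v_1 = (13, -7).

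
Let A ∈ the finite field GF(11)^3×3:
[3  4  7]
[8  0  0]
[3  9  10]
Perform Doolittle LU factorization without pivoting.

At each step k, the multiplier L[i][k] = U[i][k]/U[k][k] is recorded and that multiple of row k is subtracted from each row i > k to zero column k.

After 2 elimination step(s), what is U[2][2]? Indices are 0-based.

Step 1: pivot at (0,0) is 3.
  row1 ← row1 − (10)·row0  ⇒  L[1][0]=10, U row1=(0, 4, 7)
  row2 ← row2 − (1)·row0  ⇒  L[2][0]=1, U row2=(0, 5, 3)
Step 2: pivot at (1,1) is 4.
  row2 ← row2 − (4)·row1  ⇒  L[2][1]=4, U row2=(0, 0, 8)

U[2][2] = 8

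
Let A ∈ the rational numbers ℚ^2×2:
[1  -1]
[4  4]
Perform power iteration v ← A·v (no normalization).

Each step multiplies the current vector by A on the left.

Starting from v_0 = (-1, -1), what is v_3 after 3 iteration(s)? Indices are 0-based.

v_3 = (40, -96)

v_0 = (-1, -1).
v_1 = A·v_0 = (0, -8).
v_2 = A·v_1 = (8, -32).
v_3 = A·v_2 = (40, -96).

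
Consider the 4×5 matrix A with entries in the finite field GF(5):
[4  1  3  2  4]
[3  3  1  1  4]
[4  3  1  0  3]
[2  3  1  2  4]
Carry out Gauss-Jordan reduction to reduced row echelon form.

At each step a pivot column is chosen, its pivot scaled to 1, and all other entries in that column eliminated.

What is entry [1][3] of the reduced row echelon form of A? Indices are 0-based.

M[1][3] = 2

pivot(0,0)=4: scale R0 → (1, 4, 2, 3, 1)
  clear (1,0): R1 −= (3)R0 → (0, 1, 0, 2, 1)
  clear (2,0): R2 −= (4)R0 → (0, 2, 3, 3, 4)
  clear (3,0): R3 −= (2)R0 → (0, 0, 2, 1, 2)
pivot(1,1)=1: scale R1 → (0, 1, 0, 2, 1)
  clear (0,1): R0 −= (4)R1 → (1, 0, 2, 0, 2)
  clear (2,1): R2 −= (2)R1 → (0, 0, 3, 4, 2)
pivot(2,2)=3: scale R2 → (0, 0, 1, 3, 4)
  clear (0,2): R0 −= (2)R2 → (1, 0, 0, 4, 4)
  clear (3,2): R3 −= (2)R2 → (0, 0, 0, 0, 4)
col 3: no nonzero at/below row 3; advance.
pivot(3,4)=4: scale R3 → (0, 0, 0, 0, 1)
  clear (0,4): R0 −= (4)R3 → (1, 0, 0, 4, 0)
  clear (1,4): R1 −= (1)R3 → (0, 1, 0, 2, 0)
  clear (2,4): R2 −= (4)R3 → (0, 0, 1, 3, 0)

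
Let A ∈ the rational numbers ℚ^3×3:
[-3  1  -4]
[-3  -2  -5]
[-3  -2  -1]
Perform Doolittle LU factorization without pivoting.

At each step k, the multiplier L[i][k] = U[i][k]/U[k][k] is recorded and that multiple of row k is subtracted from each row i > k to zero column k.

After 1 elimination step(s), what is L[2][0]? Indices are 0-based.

[col 0] pivot -3
  R1 -= 1*R0 → (0, -3, -1)  (L[1][0] := 1)
  R2 -= 1*R0 → (0, -3, 3)  (L[2][0] := 1)

L[2][0] = 1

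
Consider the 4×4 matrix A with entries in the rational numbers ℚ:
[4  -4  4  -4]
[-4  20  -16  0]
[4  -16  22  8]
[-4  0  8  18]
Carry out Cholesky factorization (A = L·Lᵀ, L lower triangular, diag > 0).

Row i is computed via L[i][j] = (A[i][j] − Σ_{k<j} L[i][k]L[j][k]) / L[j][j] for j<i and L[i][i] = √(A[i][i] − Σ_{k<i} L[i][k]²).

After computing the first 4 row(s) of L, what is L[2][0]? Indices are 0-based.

L[2][0] = 2

Step 1: L[0][0] = √(4) = 2.
  L[1][0] = (-4) / L[0][0] = -2.
Step 2: L[1][1] = √(16) = 4.
  L[2][0] = (4) / L[0][0] = 2.
  L[2][1] = (-12) / L[1][1] = -3.
Step 3: L[2][2] = √(9) = 3.
  L[3][0] = (-4) / L[0][0] = -2.
  L[3][1] = (-4) / L[1][1] = -1.
  L[3][2] = (9) / L[2][2] = 3.
Step 4: L[3][3] = √(4) = 2.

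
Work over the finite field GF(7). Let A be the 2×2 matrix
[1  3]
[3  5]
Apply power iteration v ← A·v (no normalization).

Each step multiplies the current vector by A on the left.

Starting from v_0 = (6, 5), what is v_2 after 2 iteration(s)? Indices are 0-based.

v_2 = (3, 5)

v_0 = (6, 5).
v_1 = A·v_0 = (0, 1).
v_2 = A·v_1 = (3, 5).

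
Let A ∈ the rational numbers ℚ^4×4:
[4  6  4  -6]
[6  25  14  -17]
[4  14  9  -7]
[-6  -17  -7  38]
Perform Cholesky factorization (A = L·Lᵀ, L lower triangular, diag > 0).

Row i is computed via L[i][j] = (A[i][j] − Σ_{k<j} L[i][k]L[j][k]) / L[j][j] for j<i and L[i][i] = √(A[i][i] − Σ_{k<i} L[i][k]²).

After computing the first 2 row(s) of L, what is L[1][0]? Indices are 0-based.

Step 1: L[0][0] = √(4) = 2.
  L[1][0] = (6) / L[0][0] = 3.
Step 2: L[1][1] = √(16) = 4.

L[1][0] = 3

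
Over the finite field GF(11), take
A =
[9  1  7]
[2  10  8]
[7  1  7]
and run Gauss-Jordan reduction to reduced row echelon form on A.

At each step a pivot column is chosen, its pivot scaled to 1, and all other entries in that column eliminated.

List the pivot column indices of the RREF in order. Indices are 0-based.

pivot columns: 0, 1, 2

pivot(0,0)=9: scale R0 → (1, 5, 2)
  clear (1,0): R1 −= (2)R0 → (0, 0, 4)
  clear (2,0): R2 −= (7)R0 → (0, 10, 4)
pivot(1,1): swap R1↔R2
pivot(1,1)=10: scale R1 → (0, 1, 7)
  clear (0,1): R0 −= (5)R1 → (1, 0, 0)
pivot(2,2)=4: scale R2 → (0, 0, 1)
  clear (1,2): R1 −= (7)R2 → (0, 1, 0)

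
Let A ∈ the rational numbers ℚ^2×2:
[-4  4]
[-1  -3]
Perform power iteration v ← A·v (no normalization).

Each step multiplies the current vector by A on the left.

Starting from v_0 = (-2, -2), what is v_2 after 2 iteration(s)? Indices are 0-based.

v_2 = (32, -24)

v_0 = (-2, -2).
v_1 = A·v_0 = (0, 8).
v_2 = A·v_1 = (32, -24).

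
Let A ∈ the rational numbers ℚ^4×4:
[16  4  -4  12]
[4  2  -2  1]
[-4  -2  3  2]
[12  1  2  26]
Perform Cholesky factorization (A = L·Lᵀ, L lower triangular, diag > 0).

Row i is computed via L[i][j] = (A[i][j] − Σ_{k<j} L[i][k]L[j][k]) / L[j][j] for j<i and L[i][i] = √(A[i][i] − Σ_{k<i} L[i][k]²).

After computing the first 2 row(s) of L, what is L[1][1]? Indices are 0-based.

Step 1: L[0][0] = √(16) = 4.
  L[1][0] = (4) / L[0][0] = 1.
Step 2: L[1][1] = √(1) = 1.

L[1][1] = 1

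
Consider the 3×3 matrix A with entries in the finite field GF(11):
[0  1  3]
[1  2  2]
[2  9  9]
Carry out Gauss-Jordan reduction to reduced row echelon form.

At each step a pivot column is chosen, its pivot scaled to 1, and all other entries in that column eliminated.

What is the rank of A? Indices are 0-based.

pivot(0,0): swap R0↔R1
pivot(0,0)=1: scale R0 → (1, 2, 2)
  clear (2,0): R2 −= (2)R0 → (0, 5, 5)
pivot(1,1)=1: scale R1 → (0, 1, 3)
  clear (0,1): R0 −= (2)R1 → (1, 0, 7)
  clear (2,1): R2 −= (5)R1 → (0, 0, 1)
pivot(2,2)=1: scale R2 → (0, 0, 1)
  clear (0,2): R0 −= (7)R2 → (1, 0, 0)
  clear (1,2): R1 −= (3)R2 → (0, 1, 0)

rank = 3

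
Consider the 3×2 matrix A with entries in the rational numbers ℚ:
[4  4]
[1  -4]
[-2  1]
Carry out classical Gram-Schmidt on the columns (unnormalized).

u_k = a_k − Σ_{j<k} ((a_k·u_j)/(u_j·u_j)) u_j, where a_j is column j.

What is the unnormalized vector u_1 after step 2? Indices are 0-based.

u_1 = (44/21, -94/21, 41/21)

Step 1: u_0 = a_0 = (4, 1, -2).
Step 2: u_1 = a_1 − (10/21)·u_0 = (44/21, -94/21, 41/21).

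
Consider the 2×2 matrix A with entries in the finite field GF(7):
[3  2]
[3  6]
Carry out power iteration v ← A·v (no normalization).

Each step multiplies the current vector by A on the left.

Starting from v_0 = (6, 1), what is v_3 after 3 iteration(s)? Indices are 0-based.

v_3 = (4, 1)

v_0 = (6, 1).
v_1 = A·v_0 = (6, 3).
v_2 = A·v_1 = (3, 1).
v_3 = A·v_2 = (4, 1).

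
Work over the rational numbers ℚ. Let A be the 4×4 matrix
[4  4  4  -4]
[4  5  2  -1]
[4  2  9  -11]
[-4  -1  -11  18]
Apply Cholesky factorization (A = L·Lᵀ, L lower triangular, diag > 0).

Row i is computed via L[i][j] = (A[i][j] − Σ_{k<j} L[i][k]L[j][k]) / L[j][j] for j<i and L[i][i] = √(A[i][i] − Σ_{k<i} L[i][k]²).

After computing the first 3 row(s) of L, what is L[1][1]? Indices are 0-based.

L[1][1] = 1

Step 1: L[0][0] = √(4) = 2.
  L[1][0] = (4) / L[0][0] = 2.
Step 2: L[1][1] = √(1) = 1.
  L[2][0] = (4) / L[0][0] = 2.
  L[2][1] = (-2) / L[1][1] = -2.
Step 3: L[2][2] = √(1) = 1.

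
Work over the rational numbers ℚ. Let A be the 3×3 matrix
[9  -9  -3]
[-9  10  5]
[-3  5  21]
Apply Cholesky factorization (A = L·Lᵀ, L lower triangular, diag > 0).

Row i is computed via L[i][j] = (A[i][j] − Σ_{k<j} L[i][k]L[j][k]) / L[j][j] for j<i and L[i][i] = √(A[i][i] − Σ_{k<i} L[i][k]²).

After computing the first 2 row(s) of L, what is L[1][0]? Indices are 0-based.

Step 1: L[0][0] = √(9) = 3.
  L[1][0] = (-9) / L[0][0] = -3.
Step 2: L[1][1] = √(1) = 1.

L[1][0] = -3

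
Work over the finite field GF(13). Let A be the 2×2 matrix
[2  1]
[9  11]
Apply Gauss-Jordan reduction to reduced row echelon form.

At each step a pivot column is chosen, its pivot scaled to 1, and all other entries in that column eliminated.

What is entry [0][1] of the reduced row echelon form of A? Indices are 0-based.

M[0][1] = 7

[1] R0 /= 2  ⇒  (1, 7)
     R1 -= 9·R0  ⇒  (0, 0)
column 1 empty below row 1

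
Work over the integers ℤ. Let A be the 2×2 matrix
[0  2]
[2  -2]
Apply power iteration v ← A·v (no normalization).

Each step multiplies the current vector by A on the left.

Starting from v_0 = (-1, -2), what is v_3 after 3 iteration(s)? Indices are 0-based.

v_0 = (-1, -2).
v_1 = A·v_0 = (-4, 2).
v_2 = A·v_1 = (4, -12).
v_3 = A·v_2 = (-24, 32).

v_3 = (-24, 32)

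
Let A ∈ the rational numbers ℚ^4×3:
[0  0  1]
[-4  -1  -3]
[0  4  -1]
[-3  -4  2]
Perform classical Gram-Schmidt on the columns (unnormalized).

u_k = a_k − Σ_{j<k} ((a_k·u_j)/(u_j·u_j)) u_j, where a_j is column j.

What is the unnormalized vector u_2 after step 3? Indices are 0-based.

u_2 = (1, -660/569, 715/569, 880/569)

Step 1: u_0 = a_0 = (0, -4, 0, -3).
Step 2: u_1 = a_1 − (16/25)·u_0 = (0, 39/25, 4, -52/25).
Step 3: u_2 = a_2 − (6/25)·u_0 − (-321/569)·u_1 = (1, -660/569, 715/569, 880/569).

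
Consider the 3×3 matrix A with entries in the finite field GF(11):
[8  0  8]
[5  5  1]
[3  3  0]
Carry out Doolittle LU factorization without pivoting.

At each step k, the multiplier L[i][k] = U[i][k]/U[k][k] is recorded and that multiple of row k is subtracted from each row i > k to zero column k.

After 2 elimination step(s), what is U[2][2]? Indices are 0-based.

Step 1: pivot at (0,0) is 8.
  row1 ← row1 − (2)·row0  ⇒  L[1][0]=2, U row1=(0, 5, 7)
  row2 ← row2 − (10)·row0  ⇒  L[2][0]=10, U row2=(0, 3, 8)
Step 2: pivot at (1,1) is 5.
  row2 ← row2 − (5)·row1  ⇒  L[2][1]=5, U row2=(0, 0, 6)

U[2][2] = 6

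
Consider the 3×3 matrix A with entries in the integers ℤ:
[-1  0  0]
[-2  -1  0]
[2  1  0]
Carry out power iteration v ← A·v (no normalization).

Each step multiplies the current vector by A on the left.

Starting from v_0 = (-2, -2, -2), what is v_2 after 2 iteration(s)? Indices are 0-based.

v_0 = (-2, -2, -2).
v_1 = A·v_0 = (2, 6, -6).
v_2 = A·v_1 = (-2, -10, 10).

v_2 = (-2, -10, 10)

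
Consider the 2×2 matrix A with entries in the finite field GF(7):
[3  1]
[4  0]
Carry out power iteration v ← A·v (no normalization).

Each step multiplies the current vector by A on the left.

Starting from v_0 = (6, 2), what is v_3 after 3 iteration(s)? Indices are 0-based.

v_0 = (6, 2).
v_1 = A·v_0 = (6, 3).
v_2 = A·v_1 = (0, 3).
v_3 = A·v_2 = (3, 0).

v_3 = (3, 0)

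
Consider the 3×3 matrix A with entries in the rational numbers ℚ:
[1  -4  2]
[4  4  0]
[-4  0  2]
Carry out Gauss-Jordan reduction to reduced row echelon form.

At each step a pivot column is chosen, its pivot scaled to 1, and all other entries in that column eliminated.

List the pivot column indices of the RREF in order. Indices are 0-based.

pivot(0,0)=1: scale R0 → (1, -4, 2)
  clear (1,0): R1 −= (4)R0 → (0, 20, -8)
  clear (2,0): R2 −= (-4)R0 → (0, -16, 10)
pivot(1,1)=20: scale R1 → (0, 1, -2/5)
  clear (0,1): R0 −= (-4)R1 → (1, 0, 2/5)
  clear (2,1): R2 −= (-16)R1 → (0, 0, 18/5)
pivot(2,2)=18/5: scale R2 → (0, 0, 1)
  clear (0,2): R0 −= (2/5)R2 → (1, 0, 0)
  clear (1,2): R1 −= (-2/5)R2 → (0, 1, 0)

pivot columns: 0, 1, 2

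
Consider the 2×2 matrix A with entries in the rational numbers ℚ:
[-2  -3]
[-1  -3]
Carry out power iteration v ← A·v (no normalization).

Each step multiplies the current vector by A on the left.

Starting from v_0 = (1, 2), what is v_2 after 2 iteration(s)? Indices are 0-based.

v_2 = (37, 29)

v_0 = (1, 2).
v_1 = A·v_0 = (-8, -7).
v_2 = A·v_1 = (37, 29).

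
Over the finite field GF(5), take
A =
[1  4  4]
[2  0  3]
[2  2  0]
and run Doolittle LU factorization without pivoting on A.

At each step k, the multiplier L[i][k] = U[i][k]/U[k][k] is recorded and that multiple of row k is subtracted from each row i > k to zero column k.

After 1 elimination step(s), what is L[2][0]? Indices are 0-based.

[col 0] pivot 1
  R1 -= 2*R0 → (0, 2, 0)  (L[1][0] := 2)
  R2 -= 2*R0 → (0, 4, 2)  (L[2][0] := 2)

L[2][0] = 2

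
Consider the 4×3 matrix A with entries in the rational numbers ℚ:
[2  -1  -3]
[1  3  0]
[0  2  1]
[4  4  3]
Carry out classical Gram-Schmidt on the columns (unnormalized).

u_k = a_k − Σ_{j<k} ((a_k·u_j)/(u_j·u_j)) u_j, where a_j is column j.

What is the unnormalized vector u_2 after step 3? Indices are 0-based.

Step 1: u_0 = a_0 = (2, 1, 0, 4).
Step 2: u_1 = a_1 − (17/21)·u_0 = (-55/21, 46/21, 2, 16/21).
Step 3: u_2 = a_2 − (2/7)·u_0 − (255/341)·u_1 = (-50/31, -656/341, -169/341, 439/341).

u_2 = (-50/31, -656/341, -169/341, 439/341)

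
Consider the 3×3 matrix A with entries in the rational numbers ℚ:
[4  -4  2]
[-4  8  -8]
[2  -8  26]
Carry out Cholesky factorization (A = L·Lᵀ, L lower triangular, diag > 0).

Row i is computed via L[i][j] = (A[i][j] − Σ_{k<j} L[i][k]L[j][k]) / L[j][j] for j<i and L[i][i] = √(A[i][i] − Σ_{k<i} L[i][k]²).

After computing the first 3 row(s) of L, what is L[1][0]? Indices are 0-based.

L[1][0] = -2

Step 1: L[0][0] = √(4) = 2.
  L[1][0] = (-4) / L[0][0] = -2.
Step 2: L[1][1] = √(4) = 2.
  L[2][0] = (2) / L[0][0] = 1.
  L[2][1] = (-6) / L[1][1] = -3.
Step 3: L[2][2] = √(16) = 4.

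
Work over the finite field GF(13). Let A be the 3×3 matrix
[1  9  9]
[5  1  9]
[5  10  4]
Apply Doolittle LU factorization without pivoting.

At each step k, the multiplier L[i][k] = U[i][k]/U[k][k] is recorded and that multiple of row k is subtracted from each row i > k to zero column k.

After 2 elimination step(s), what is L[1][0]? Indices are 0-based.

L[1][0] = 5

Step 1: pivot at (0,0) is 1.
  row1 ← row1 − (5)·row0  ⇒  L[1][0]=5, U row1=(0, 8, 3)
  row2 ← row2 − (5)·row0  ⇒  L[2][0]=5, U row2=(0, 4, 11)
Step 2: pivot at (1,1) is 8.
  row2 ← row2 − (7)·row1  ⇒  L[2][1]=7, U row2=(0, 0, 3)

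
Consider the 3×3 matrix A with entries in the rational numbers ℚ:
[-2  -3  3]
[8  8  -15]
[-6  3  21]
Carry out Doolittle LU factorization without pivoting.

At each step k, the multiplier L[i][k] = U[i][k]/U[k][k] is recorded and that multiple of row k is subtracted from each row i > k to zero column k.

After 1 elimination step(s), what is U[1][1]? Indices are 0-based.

U[1][1] = -4

[col 0] pivot -2
  R1 -= -4*R0 → (0, -4, -3)  (L[1][0] := -4)
  R2 -= 3*R0 → (0, 12, 12)  (L[2][0] := 3)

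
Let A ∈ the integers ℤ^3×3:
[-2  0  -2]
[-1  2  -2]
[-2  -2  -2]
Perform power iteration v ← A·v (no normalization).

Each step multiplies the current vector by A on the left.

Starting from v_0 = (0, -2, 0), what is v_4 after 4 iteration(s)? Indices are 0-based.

v_0 = (0, -2, 0).
v_1 = A·v_0 = (0, -4, 4).
v_2 = A·v_1 = (-8, -16, 0).
v_3 = A·v_2 = (16, -24, 48).
v_4 = A·v_3 = (-128, -160, -80).

v_4 = (-128, -160, -80)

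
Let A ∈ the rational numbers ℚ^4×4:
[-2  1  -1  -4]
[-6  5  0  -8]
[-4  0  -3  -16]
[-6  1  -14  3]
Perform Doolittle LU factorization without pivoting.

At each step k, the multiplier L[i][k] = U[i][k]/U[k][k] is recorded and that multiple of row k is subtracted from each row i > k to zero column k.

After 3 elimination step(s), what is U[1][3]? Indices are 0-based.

U[1][3] = 4

Step 1: pivot at (0,0) is -2.
  row1 ← row1 − (3)·row0  ⇒  L[1][0]=3, U row1=(0, 2, 3, 4)
  row2 ← row2 − (2)·row0  ⇒  L[2][0]=2, U row2=(0, -2, -1, -8)
  row3 ← row3 − (3)·row0  ⇒  L[3][0]=3, U row3=(0, -2, -11, 15)
Step 2: pivot at (1,1) is 2.
  row2 ← row2 − (-1)·row1  ⇒  L[2][1]=-1, U row2=(0, 0, 2, -4)
  row3 ← row3 − (-1)·row1  ⇒  L[3][1]=-1, U row3=(0, 0, -8, 19)
Step 3: pivot at (2,2) is 2.
  row3 ← row3 − (-4)·row2  ⇒  L[3][2]=-4, U row3=(0, 0, 0, 3)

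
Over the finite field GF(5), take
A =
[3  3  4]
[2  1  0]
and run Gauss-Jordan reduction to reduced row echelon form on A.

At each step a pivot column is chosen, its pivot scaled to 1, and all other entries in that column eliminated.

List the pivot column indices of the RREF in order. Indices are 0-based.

pivot columns: 0, 1

[1] R0 /= 3  ⇒  (1, 1, 3)
     R1 -= 2·R0  ⇒  (0, 4, 4)
[2] R1 /= 4  ⇒  (0, 1, 1)
     R0 -= 1·R1  ⇒  (1, 0, 2)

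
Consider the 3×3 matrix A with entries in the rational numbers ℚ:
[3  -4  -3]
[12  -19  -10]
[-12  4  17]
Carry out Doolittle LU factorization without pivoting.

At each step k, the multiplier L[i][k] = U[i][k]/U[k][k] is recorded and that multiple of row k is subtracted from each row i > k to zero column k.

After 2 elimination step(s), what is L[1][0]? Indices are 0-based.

Step 1: pivot at (0,0) is 3.
  row1 ← row1 − (4)·row0  ⇒  L[1][0]=4, U row1=(0, -3, 2)
  row2 ← row2 − (-4)·row0  ⇒  L[2][0]=-4, U row2=(0, -12, 5)
Step 2: pivot at (1,1) is -3.
  row2 ← row2 − (4)·row1  ⇒  L[2][1]=4, U row2=(0, 0, -3)

L[1][0] = 4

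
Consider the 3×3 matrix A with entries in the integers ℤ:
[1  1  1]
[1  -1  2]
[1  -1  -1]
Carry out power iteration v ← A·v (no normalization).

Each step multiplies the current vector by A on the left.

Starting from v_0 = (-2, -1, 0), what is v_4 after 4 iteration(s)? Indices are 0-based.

v_0 = (-2, -1, 0).
v_1 = A·v_0 = (-3, -1, -1).
v_2 = A·v_1 = (-5, -4, -1).
v_3 = A·v_2 = (-10, -3, 0).
v_4 = A·v_3 = (-13, -7, -7).

v_4 = (-13, -7, -7)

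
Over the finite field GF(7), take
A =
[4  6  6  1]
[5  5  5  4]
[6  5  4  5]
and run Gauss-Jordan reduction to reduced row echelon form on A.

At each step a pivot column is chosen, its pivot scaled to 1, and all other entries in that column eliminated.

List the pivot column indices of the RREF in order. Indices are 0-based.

pivot columns: 0, 1, 2

pivot(0,0)=4: scale R0 → (1, 5, 5, 2)
  clear (1,0): R1 −= (5)R0 → (0, 1, 1, 1)
  clear (2,0): R2 −= (6)R0 → (0, 3, 2, 0)
pivot(1,1)=1: scale R1 → (0, 1, 1, 1)
  clear (0,1): R0 −= (5)R1 → (1, 0, 0, 4)
  clear (2,1): R2 −= (3)R1 → (0, 0, 6, 4)
pivot(2,2)=6: scale R2 → (0, 0, 1, 3)
  clear (1,2): R1 −= (1)R2 → (0, 1, 0, 5)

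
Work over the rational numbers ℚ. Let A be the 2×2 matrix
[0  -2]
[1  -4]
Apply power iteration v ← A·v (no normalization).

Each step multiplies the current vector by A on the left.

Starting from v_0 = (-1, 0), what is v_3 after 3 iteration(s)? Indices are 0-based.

v_0 = (-1, 0).
v_1 = A·v_0 = (0, -1).
v_2 = A·v_1 = (2, 4).
v_3 = A·v_2 = (-8, -14).

v_3 = (-8, -14)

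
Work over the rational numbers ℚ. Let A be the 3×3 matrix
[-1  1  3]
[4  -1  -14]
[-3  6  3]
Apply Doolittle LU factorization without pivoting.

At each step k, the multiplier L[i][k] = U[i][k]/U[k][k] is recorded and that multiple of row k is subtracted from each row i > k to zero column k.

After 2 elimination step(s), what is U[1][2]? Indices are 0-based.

k=0: U[0][0]=-1
  eliminate (1,0): mult=-4, new row 1: (0, 3, -2); set L[1][0]=-4
  eliminate (2,0): mult=3, new row 2: (0, 3, -6); set L[2][0]=3
k=1: U[1][1]=3
  eliminate (2,1): mult=1, new row 2: (0, 0, -4); set L[2][1]=1

U[1][2] = -2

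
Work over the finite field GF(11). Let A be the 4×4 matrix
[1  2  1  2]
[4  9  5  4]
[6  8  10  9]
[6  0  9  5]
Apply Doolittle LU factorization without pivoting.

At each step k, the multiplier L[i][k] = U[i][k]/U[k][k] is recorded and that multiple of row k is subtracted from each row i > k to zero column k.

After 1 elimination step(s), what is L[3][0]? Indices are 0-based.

Step 1: pivot at (0,0) is 1.
  row1 ← row1 − (4)·row0  ⇒  L[1][0]=4, U row1=(0, 1, 1, 7)
  row2 ← row2 − (6)·row0  ⇒  L[2][0]=6, U row2=(0, 7, 4, 8)
  row3 ← row3 − (6)·row0  ⇒  L[3][0]=6, U row3=(0, 10, 3, 4)

L[3][0] = 6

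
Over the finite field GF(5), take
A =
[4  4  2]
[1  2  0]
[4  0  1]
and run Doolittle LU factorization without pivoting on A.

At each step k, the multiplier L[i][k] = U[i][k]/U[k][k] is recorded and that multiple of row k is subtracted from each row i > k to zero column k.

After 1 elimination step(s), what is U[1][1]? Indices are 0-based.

U[1][1] = 1

k=0: U[0][0]=4
  eliminate (1,0): mult=4, new row 1: (0, 1, 2); set L[1][0]=4
  eliminate (2,0): mult=1, new row 2: (0, 1, 4); set L[2][0]=1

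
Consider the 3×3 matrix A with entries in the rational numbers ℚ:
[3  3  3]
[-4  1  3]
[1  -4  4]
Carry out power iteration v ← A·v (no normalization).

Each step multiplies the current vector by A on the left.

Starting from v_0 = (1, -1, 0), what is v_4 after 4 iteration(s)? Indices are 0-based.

v_4 = (1200, -110, 110)

v_0 = (1, -1, 0).
v_1 = A·v_0 = (0, -5, 5).
v_2 = A·v_1 = (0, 10, 40).
v_3 = A·v_2 = (150, 130, 120).
v_4 = A·v_3 = (1200, -110, 110).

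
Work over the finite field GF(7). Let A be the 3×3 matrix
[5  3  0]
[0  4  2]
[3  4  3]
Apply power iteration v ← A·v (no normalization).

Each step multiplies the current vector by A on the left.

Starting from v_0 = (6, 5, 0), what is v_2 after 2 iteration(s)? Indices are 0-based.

v_0 = (6, 5, 0).
v_1 = A·v_0 = (3, 6, 3).
v_2 = A·v_1 = (5, 2, 0).

v_2 = (5, 2, 0)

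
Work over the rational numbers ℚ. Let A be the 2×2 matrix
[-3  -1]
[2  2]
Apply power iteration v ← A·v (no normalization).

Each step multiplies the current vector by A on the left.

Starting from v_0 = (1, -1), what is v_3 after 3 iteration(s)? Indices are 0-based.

v_3 = (-14, 4)

v_0 = (1, -1).
v_1 = A·v_0 = (-2, 0).
v_2 = A·v_1 = (6, -4).
v_3 = A·v_2 = (-14, 4).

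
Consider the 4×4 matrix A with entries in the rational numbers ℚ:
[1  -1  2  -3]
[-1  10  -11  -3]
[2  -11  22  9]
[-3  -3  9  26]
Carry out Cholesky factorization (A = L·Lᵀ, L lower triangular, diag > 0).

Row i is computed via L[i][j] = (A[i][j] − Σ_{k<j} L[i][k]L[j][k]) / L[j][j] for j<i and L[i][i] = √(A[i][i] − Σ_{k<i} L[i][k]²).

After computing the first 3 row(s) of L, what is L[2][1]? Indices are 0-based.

L[2][1] = -3

Step 1: L[0][0] = √(1) = 1.
  L[1][0] = (-1) / L[0][0] = -1.
Step 2: L[1][1] = √(9) = 3.
  L[2][0] = (2) / L[0][0] = 2.
  L[2][1] = (-9) / L[1][1] = -3.
Step 3: L[2][2] = √(9) = 3.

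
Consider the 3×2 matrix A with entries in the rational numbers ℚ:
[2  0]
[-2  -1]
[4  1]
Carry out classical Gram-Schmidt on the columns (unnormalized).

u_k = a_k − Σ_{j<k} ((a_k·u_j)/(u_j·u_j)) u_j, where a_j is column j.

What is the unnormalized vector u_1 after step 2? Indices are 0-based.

Step 1: u_0 = a_0 = (2, -2, 4).
Step 2: u_1 = a_1 − (1/4)·u_0 = (-1/2, -1/2, 0).

u_1 = (-1/2, -1/2, 0)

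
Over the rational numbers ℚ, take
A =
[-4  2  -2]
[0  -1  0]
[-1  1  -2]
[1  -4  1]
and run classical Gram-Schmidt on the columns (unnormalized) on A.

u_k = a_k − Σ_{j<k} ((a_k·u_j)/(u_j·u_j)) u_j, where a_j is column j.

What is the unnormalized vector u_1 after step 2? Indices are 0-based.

Step 1: u_0 = a_0 = (-4, 0, -1, 1).
Step 2: u_1 = a_1 − (-13/18)·u_0 = (-8/9, -1, 5/18, -59/18).

u_1 = (-8/9, -1, 5/18, -59/18)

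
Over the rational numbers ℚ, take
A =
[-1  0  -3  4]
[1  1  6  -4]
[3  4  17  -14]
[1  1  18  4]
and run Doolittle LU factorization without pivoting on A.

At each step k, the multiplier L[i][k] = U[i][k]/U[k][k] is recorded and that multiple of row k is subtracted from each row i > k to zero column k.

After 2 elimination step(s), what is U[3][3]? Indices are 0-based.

[col 0] pivot -1
  R1 -= -1*R0 → (0, 1, 3, 0)  (L[1][0] := -1)
  R2 -= -3*R0 → (0, 4, 8, -2)  (L[2][0] := -3)
  R3 -= -1*R0 → (0, 1, 15, 8)  (L[3][0] := -1)
[col 1] pivot 1
  R2 -= 4*R1 → (0, 0, -4, -2)  (L[2][1] := 4)
  R3 -= 1*R1 → (0, 0, 12, 8)  (L[3][1] := 1)

U[3][3] = 8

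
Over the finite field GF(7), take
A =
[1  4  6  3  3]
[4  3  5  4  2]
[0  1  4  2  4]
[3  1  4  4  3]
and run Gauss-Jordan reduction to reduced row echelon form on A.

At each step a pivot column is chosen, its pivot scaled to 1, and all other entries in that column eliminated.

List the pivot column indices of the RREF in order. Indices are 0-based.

pivot(0,0)=1: scale R0 → (1, 4, 6, 3, 3)
  clear (1,0): R1 −= (4)R0 → (0, 1, 2, 6, 4)
  clear (3,0): R3 −= (3)R0 → (0, 3, 0, 2, 1)
pivot(1,1)=1: scale R1 → (0, 1, 2, 6, 4)
  clear (0,1): R0 −= (4)R1 → (1, 0, 5, 0, 1)
  clear (2,1): R2 −= (1)R1 → (0, 0, 2, 3, 0)
  clear (3,1): R3 −= (3)R1 → (0, 0, 1, 5, 3)
pivot(2,2)=2: scale R2 → (0, 0, 1, 5, 0)
  clear (0,2): R0 −= (5)R2 → (1, 0, 0, 3, 1)
  clear (1,2): R1 −= (2)R2 → (0, 1, 0, 3, 4)
  clear (3,2): R3 −= (1)R2 → (0, 0, 0, 0, 3)
col 3: no nonzero at/below row 3; advance.
pivot(3,4)=3: scale R3 → (0, 0, 0, 0, 1)
  clear (0,4): R0 −= (1)R3 → (1, 0, 0, 3, 0)
  clear (1,4): R1 −= (4)R3 → (0, 1, 0, 3, 0)

pivot columns: 0, 1, 2, 4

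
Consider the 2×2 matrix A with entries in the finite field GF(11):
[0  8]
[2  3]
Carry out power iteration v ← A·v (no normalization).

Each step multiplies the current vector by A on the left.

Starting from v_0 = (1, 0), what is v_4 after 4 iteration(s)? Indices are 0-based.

v_0 = (1, 0).
v_1 = A·v_0 = (0, 2).
v_2 = A·v_1 = (5, 6).
v_3 = A·v_2 = (4, 6).
v_4 = A·v_3 = (4, 4).

v_4 = (4, 4)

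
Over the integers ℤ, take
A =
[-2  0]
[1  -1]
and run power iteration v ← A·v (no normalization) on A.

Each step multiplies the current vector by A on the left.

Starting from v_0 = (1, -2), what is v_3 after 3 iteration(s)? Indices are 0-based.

v_3 = (-8, 9)

v_0 = (1, -2).
v_1 = A·v_0 = (-2, 3).
v_2 = A·v_1 = (4, -5).
v_3 = A·v_2 = (-8, 9).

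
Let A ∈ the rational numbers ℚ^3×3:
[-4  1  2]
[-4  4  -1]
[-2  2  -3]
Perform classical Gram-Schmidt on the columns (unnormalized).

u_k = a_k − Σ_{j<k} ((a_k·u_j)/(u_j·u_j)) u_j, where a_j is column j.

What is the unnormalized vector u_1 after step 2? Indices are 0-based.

Step 1: u_0 = a_0 = (-4, -4, -2).
Step 2: u_1 = a_1 − (-2/3)·u_0 = (-5/3, 4/3, 2/3).

u_1 = (-5/3, 4/3, 2/3)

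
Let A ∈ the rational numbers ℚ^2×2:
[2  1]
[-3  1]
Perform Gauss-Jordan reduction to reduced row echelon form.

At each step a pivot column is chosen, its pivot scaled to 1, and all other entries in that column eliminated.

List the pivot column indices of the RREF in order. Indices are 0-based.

pivot columns: 0, 1

[1] R0 /= 2  ⇒  (1, 1/2)
     R1 -= -3·R0  ⇒  (0, 5/2)
[2] R1 /= 5/2  ⇒  (0, 1)
     R0 -= 1/2·R1  ⇒  (1, 0)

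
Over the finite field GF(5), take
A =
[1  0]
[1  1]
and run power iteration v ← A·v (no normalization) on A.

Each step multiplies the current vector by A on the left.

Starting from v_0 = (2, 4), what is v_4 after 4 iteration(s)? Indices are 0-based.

v_0 = (2, 4).
v_1 = A·v_0 = (2, 1).
v_2 = A·v_1 = (2, 3).
v_3 = A·v_2 = (2, 0).
v_4 = A·v_3 = (2, 2).

v_4 = (2, 2)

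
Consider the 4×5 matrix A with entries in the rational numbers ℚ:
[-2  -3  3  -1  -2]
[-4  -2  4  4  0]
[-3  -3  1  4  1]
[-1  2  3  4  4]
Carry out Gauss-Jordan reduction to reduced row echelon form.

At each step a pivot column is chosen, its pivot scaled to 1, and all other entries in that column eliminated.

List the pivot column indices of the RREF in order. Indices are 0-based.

pivot columns: 0, 1, 2, 3

step 1: normalize row 0 (÷-2) = (1, 3/2, -3/2, 1/2, 1)
  row 1: subtract -4×row0 = (0, 4, -2, 6, 4)
  row 2: subtract -3×row0 = (0, 3/2, -7/2, 11/2, 4)
  row 3: subtract -1×row0 = (0, 7/2, 3/2, 9/2, 5)
step 2: normalize row 1 (÷4) = (0, 1, -1/2, 3/2, 1)
  row 0: subtract 3/2×row1 = (1, 0, -3/4, -7/4, -1/2)
  row 2: subtract 3/2×row1 = (0, 0, -11/4, 13/4, 5/2)
  row 3: subtract 7/2×row1 = (0, 0, 13/4, -3/4, 3/2)
step 3: normalize row 2 (÷-11/4) = (0, 0, 1, -13/11, -10/11)
  row 0: subtract -3/4×row2 = (1, 0, 0, -29/11, -13/11)
  row 1: subtract -1/2×row2 = (0, 1, 0, 10/11, 6/11)
  row 3: subtract 13/4×row2 = (0, 0, 0, 34/11, 49/11)
step 4: normalize row 3 (÷34/11) = (0, 0, 0, 1, 49/34)
  row 0: subtract -29/11×row3 = (1, 0, 0, 0, 89/34)
  row 1: subtract 10/11×row3 = (0, 1, 0, 0, -13/17)
  row 2: subtract -13/11×row3 = (0, 0, 1, 0, 27/34)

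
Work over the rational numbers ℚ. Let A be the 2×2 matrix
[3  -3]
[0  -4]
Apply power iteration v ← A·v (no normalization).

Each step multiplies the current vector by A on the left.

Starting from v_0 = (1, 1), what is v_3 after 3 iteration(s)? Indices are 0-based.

v_0 = (1, 1).
v_1 = A·v_0 = (0, -4).
v_2 = A·v_1 = (12, 16).
v_3 = A·v_2 = (-12, -64).

v_3 = (-12, -64)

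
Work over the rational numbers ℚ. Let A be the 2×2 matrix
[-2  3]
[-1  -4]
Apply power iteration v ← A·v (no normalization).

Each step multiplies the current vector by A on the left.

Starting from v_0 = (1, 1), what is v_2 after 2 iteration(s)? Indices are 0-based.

v_2 = (-17, 19)

v_0 = (1, 1).
v_1 = A·v_0 = (1, -5).
v_2 = A·v_1 = (-17, 19).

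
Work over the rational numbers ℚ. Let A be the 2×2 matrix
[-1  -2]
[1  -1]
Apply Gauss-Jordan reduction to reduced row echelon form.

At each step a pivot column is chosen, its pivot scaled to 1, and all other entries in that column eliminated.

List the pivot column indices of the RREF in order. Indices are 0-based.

pivot columns: 0, 1

step 1: normalize row 0 (÷-1) = (1, 2)
  row 1: subtract 1×row0 = (0, -3)
step 2: normalize row 1 (÷-3) = (0, 1)
  row 0: subtract 2×row1 = (1, 0)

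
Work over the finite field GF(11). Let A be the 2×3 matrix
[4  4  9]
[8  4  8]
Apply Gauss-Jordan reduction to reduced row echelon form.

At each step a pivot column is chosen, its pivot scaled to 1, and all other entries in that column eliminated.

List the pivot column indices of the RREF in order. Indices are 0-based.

pivot(0,0)=4: scale R0 → (1, 1, 5)
  clear (1,0): R1 −= (8)R0 → (0, 7, 1)
pivot(1,1)=7: scale R1 → (0, 1, 8)
  clear (0,1): R0 −= (1)R1 → (1, 0, 8)

pivot columns: 0, 1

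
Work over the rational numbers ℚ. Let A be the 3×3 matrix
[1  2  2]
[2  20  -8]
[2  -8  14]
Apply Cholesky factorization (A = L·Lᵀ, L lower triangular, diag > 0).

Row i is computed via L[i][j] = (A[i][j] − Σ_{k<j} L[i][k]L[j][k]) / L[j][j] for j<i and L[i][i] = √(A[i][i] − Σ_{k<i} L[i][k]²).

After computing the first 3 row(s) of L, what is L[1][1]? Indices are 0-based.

Step 1: L[0][0] = √(1) = 1.
  L[1][0] = (2) / L[0][0] = 2.
Step 2: L[1][1] = √(16) = 4.
  L[2][0] = (2) / L[0][0] = 2.
  L[2][1] = (-12) / L[1][1] = -3.
Step 3: L[2][2] = √(1) = 1.

L[1][1] = 4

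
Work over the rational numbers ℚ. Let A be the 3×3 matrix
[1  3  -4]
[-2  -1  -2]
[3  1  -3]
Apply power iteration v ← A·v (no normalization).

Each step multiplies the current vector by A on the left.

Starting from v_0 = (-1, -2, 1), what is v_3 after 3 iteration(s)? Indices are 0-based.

v_3 = (163, -76, 138)

v_0 = (-1, -2, 1).
v_1 = A·v_0 = (-11, 2, -8).
v_2 = A·v_1 = (27, 36, -7).
v_3 = A·v_2 = (163, -76, 138).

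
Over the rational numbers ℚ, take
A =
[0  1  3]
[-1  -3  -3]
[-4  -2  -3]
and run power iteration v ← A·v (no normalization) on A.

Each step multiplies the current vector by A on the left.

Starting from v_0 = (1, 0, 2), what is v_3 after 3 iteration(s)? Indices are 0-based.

v_3 = (105, -158, -2)

v_0 = (1, 0, 2).
v_1 = A·v_0 = (6, -7, -10).
v_2 = A·v_1 = (-37, 45, 20).
v_3 = A·v_2 = (105, -158, -2).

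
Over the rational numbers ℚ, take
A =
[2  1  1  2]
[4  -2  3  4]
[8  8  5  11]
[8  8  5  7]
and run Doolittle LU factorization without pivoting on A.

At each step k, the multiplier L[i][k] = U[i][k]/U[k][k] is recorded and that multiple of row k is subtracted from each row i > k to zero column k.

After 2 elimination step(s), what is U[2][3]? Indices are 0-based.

U[2][3] = 3

k=0: U[0][0]=2
  eliminate (1,0): mult=2, new row 1: (0, -4, 1, 0); set L[1][0]=2
  eliminate (2,0): mult=4, new row 2: (0, 4, 1, 3); set L[2][0]=4
  eliminate (3,0): mult=4, new row 3: (0, 4, 1, -1); set L[3][0]=4
k=1: U[1][1]=-4
  eliminate (2,1): mult=-1, new row 2: (0, 0, 2, 3); set L[2][1]=-1
  eliminate (3,1): mult=-1, new row 3: (0, 0, 2, -1); set L[3][1]=-1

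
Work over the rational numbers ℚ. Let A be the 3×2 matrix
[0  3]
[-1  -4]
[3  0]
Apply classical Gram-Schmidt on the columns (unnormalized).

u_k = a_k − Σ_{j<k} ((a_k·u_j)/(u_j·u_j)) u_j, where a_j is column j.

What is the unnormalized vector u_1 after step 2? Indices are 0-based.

Step 1: u_0 = a_0 = (0, -1, 3).
Step 2: u_1 = a_1 − (2/5)·u_0 = (3, -18/5, -6/5).

u_1 = (3, -18/5, -6/5)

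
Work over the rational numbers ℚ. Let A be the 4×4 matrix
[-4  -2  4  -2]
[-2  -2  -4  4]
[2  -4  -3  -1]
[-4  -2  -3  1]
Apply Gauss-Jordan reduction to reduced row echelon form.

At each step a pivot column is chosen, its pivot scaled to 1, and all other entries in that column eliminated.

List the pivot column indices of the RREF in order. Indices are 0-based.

step 1: normalize row 0 (÷-4) = (1, 1/2, -1, 1/2)
  row 1: subtract -2×row0 = (0, -1, -6, 5)
  row 2: subtract 2×row0 = (0, -5, -1, -2)
  row 3: subtract -4×row0 = (0, 0, -7, 3)
step 2: normalize row 1 (÷-1) = (0, 1, 6, -5)
  row 0: subtract 1/2×row1 = (1, 0, -4, 3)
  row 2: subtract -5×row1 = (0, 0, 29, -27)
step 3: normalize row 2 (÷29) = (0, 0, 1, -27/29)
  row 0: subtract -4×row2 = (1, 0, 0, -21/29)
  row 1: subtract 6×row2 = (0, 1, 0, 17/29)
  row 3: subtract -7×row2 = (0, 0, 0, -102/29)
step 4: normalize row 3 (÷-102/29) = (0, 0, 0, 1)
  row 0: subtract -21/29×row3 = (1, 0, 0, 0)
  row 1: subtract 17/29×row3 = (0, 1, 0, 0)
  row 2: subtract -27/29×row3 = (0, 0, 1, 0)

pivot columns: 0, 1, 2, 3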